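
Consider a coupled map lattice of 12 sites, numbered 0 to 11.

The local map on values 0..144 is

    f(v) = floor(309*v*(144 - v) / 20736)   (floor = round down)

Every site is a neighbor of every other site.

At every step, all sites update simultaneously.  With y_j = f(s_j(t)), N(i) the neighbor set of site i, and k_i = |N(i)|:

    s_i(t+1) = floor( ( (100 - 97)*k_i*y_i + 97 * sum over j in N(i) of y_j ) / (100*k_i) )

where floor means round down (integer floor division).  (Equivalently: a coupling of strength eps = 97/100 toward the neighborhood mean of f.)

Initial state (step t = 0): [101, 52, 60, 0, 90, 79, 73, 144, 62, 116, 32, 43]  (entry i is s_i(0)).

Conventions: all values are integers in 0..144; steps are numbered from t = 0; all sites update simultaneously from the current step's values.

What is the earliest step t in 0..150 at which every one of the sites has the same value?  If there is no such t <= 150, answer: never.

Simulating step by step:
t=0: [101, 52, 60, 0, 90, 79, 73, 144, 62, 116, 32, 43]  (not all equal)
t=1: [55, 55, 55, 59, 55, 55, 55, 59, 55, 56, 56, 55]  (not all equal)
t=2: [72, 72, 72, 72, 72, 72, 72, 72, 72, 72, 72, 72]  (all equal)

Answer: 2
Key observation: Synchronization is absorbing here: once all sites are equal they stay equal, and step 2 is the first all-equal step.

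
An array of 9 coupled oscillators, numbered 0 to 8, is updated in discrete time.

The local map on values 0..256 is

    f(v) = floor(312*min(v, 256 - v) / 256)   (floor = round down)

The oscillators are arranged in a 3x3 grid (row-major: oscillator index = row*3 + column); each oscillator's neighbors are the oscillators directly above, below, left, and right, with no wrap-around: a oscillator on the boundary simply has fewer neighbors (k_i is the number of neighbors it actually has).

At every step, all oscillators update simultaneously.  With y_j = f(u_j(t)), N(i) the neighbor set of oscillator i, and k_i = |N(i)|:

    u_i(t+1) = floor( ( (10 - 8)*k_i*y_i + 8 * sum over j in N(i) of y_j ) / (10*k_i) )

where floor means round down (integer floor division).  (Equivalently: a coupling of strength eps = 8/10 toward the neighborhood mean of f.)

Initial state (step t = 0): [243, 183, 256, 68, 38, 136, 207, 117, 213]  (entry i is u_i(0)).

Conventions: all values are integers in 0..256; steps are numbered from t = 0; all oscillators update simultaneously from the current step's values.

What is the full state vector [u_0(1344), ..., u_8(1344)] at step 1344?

Simulating step by step:
t=0: [243, 183, 256, 68, 38, 136, 207, 117, 213]
t=1: [71, 33, 93, 48, 100, 55, 101, 70, 125]
t=2: [56, 93, 65, 99, 74, 116, 81, 122, 91]
t=3: [106, 85, 117, 92, 122, 102, 126, 109, 137]
t=4: [111, 132, 119, 137, 123, 140, 128, 145, 131]
t=5: [145, 144, 145, 146, 144, 147, 143, 148, 140]
t=6: [135, 135, 134, 135, 133, 136, 133, 136, 133]
t=7: [147, 147, 146, 148, 147, 148, 147, 148, 146]
t=8: [131, 132, 132, 131, 131, 132, 131, 132, 131]
t=9: [151, 151, 151, 152, 151, 151, 151, 151, 151]
t=10: [126, 127, 127, 126, 126, 127, 126, 127, 127]
t=11: [153, 153, 154, 153, 153, 153, 153, 153, 154]
t=12: [125, 124, 124, 125, 125, 124, 125, 124, 124]
t=13: [151, 151, 151, 152, 151, 151, 151, 151, 151]

Answer: [125, 124, 124, 125, 125, 124, 125, 124, 124]
Key observation: The state at step 9, [151, 151, 151, 152, 151, 151, 151, 151, 151], reappears at step 13: the system is in a cycle of period 4 from step 9 on.  Therefore the state at step 1344 equals the state at step 9 + ((1344 - 9) mod 4) = 12, which is [125, 124, 124, 125, 125, 124, 125, 124, 124].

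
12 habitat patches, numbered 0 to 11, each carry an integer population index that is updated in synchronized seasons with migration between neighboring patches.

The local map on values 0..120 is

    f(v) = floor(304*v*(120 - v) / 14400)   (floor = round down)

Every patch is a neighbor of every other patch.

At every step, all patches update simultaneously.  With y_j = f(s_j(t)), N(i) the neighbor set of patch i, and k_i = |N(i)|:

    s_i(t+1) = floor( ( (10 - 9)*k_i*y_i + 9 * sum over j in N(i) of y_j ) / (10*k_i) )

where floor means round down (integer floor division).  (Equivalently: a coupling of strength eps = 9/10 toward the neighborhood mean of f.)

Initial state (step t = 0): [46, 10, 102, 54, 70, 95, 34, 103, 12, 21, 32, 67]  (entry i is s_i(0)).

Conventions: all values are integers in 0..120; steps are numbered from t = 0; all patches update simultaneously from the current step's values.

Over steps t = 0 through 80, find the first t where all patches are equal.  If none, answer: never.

Answer: 2
Key observation: Synchronization is absorbing here: once all patches are equal they stay equal, and step 2 is the first all-equal step.

Derivation:
t=0: [46, 10, 102, 54, 70, 95, 34, 103, 12, 21, 32, 67]  (not all equal)
t=1: [52, 51, 52, 52, 52, 52, 52, 52, 52, 52, 52, 52]  (not all equal)
t=2: [74, 74, 74, 74, 74, 74, 74, 74, 74, 74, 74, 74]  (all equal)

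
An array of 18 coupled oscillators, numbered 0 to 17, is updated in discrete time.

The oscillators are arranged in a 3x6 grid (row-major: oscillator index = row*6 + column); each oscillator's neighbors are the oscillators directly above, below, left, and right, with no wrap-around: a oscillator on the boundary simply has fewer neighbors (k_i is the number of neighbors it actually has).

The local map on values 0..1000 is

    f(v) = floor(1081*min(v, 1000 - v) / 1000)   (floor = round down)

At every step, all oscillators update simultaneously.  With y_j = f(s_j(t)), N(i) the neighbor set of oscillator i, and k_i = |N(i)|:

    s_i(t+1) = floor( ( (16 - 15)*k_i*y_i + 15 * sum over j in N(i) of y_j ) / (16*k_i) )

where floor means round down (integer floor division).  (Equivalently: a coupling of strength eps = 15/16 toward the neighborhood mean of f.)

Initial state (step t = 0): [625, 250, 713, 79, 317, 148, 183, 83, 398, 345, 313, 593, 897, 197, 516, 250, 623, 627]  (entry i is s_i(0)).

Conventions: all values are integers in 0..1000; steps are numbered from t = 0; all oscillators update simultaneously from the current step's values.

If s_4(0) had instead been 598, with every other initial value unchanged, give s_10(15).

Answer: s_10(15) = 515
Key observation: This trace re-runs the system from the modified initial state.

Derivation:
t=0: [625, 250, 713, 79, 598, 148, 183, 83, 398, 345, 313, 593, 897, 197, 516, 250, 623, 627]
t=1: [244, 268, 264, 354, 209, 419, 201, 265, 330, 286, 408, 308, 198, 239, 317, 423, 341, 421]
t=2: [253, 278, 338, 279, 412, 289, 252, 280, 308, 402, 316, 442, 236, 279, 356, 347, 445, 356]
t=3: [285, 312, 314, 407, 325, 451, 276, 301, 368, 343, 451, 353, 284, 312, 339, 429, 373, 473]
t=4: [316, 324, 387, 358, 463, 373, 312, 341, 352, 441, 383, 487, 316, 332, 396, 384, 481, 399]
t=5: [343, 374, 374, 459, 407, 506, 349, 356, 419, 403, 499, 422, 347, 377, 387, 470, 426, 516]
t=6: [389, 387, 447, 430, 517, 452, 376, 408, 412, 494, 453, 527, 390, 393, 453, 442, 519, 462]
t=7: [412, 446, 444, 509, 482, 514, 426, 424, 484, 472, 519, 493, 415, 448, 451, 511, 490, 514]
t=8: [469, 462, 509, 505, 524, 526, 450, 485, 485, 524, 522, 523, 470, 465, 510, 509, 524, 530]
t=9: [493, 518, 520, 520, 520, 514, 511, 504, 524, 525, 514, 512, 494, 519, 519, 519, 517, 514]
t=10: [524, 528, 517, 516, 522, 522, 533, 521, 521, 518, 520, 525, 524, 529, 517, 518, 522, 524]
t=11: [507, 517, 517, 519, 518, 514, 514, 510, 520, 519, 516, 515, 506, 517, 516, 519, 517, 514]
t=12: [524, 527, 519, 520, 522, 522, 531, 522, 522, 519, 521, 524, 524, 528, 519, 521, 522, 523]
t=13: [508, 516, 515, 518, 516, 515, 514, 511, 518, 517, 516, 515, 508, 515, 514, 517, 516, 515]
t=14: [524, 527, 521, 522, 522, 523, 529, 523, 524, 521, 523, 523, 524, 527, 522, 523, 523, 523]
t=15: [510, 515, 513, 516, 515, 515, 514, 511, 516, 515, 515, 515, 510, 514, 513, 515, 515, 515]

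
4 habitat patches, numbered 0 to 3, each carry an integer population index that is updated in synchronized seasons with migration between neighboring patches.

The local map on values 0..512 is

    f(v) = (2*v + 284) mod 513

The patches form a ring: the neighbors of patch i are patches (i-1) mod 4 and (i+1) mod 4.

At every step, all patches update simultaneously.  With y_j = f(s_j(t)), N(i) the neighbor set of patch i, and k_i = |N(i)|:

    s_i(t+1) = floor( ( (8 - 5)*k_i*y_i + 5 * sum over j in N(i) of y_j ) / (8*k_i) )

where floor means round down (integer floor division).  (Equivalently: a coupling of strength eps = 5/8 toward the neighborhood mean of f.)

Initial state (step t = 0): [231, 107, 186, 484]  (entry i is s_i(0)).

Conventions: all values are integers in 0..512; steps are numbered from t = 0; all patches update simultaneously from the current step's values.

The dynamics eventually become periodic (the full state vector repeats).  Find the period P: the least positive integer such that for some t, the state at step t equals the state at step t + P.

Simulating step by step:
t=0: [231, 107, 186, 484]
t=1: [313, 304, 279, 202]
t=2: [322, 369, 296, 292]
t=3: [425, 434, 406, 376]
t=4: [83, 102, 68, 59]
t=5: [446, 454, 435, 422]
t=6: [140, 149, 131, 125]
t=7: [47, 52, 40, 34]
t=8: [373, 377, 367, 363]
t=9: [160, 163, 348, 345]
t=10: [208, 210, 349, 347]
t=11: [275, 276, 380, 379]
t=12: [226, 227, 112, 111]
t=13: [312, 312, 418, 418]
t=14: [300, 300, 188, 188]
t=15: [301, 301, 217, 217]
t=16: [320, 320, 257, 257]
t=17: [371, 371, 324, 324]
t=18: [130, 130, 288, 288]
t=19: [129, 129, 248, 248]
t=20: [103, 103, 192, 192]
t=21: [385, 385, 259, 259]
t=22: [109, 109, 207, 207]
t=23: [402, 402, 284, 284]
t=24: [148, 148, 252, 252]
t=25: [132, 132, 210, 210]
t=26: [83, 83, 142, 142]
t=27: [326, 326, 178, 178]
t=28: [330, 330, 219, 219]
t=29: [361, 361, 278, 278]
t=30: [441, 441, 378, 378]
t=31: [100, 100, 53, 53]
t=32: [454, 454, 419, 419]
t=33: [144, 144, 117, 117]
t=34: [42, 42, 21, 21]
t=35: [354, 354, 339, 339]
t=36: [469, 469, 458, 458]
t=37: [189, 189, 180, 180]
t=38: [143, 143, 136, 136]
t=39: [52, 52, 47, 47]
t=40: [384, 384, 381, 381]
t=41: [24, 24, 21, 21]
t=42: [330, 330, 327, 327]
t=43: [429, 429, 426, 426]
t=44: [114, 114, 111, 111]
t=45: [510, 510, 507, 507]
t=46: [276, 276, 273, 273]
t=47: [321, 321, 318, 318]
t=48: [411, 411, 408, 408]
t=49: [78, 78, 75, 75]
t=50: [438, 438, 435, 435]
t=51: [132, 132, 129, 129]
t=52: [33, 33, 30, 30]
t=53: [348, 348, 345, 345]
t=54: [465, 465, 462, 462]
t=55: [186, 186, 183, 183]
t=56: [141, 141, 138, 138]
t=57: [51, 51, 48, 48]
t=58: [384, 384, 381, 381]

Answer: 18
Key observation: The state at step 40, [384, 384, 381, 381], reappears at step 58 — and no state repeats earlier — so the cycle the system enters has period 18.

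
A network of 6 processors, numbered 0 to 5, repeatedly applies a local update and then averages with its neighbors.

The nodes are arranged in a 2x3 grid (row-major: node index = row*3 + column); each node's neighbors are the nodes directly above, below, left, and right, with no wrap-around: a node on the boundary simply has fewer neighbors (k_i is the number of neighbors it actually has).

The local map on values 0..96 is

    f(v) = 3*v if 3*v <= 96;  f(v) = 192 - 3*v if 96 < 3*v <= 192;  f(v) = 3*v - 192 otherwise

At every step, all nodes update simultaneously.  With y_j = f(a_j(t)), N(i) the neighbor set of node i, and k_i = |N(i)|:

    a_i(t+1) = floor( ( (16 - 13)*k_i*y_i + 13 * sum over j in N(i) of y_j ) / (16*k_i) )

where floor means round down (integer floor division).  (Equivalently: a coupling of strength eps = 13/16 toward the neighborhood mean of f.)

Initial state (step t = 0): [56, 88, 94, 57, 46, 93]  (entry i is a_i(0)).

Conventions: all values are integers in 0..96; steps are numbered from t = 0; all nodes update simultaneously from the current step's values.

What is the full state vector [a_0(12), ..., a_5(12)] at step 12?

Answer: [66, 77, 72, 74, 71, 85]

Derivation:
t=0: [56, 88, 94, 57, 46, 93]
t=1: [42, 59, 81, 35, 58, 74]
t=2: [53, 39, 27, 50, 39, 33]
t=3: [53, 65, 83, 51, 70, 80]
t=4: [23, 29, 31, 28, 27, 39]
t=5: [82, 82, 83, 76, 81, 84]
t=6: [46, 54, 57, 49, 50, 55]
t=7: [40, 37, 27, 47, 35, 30]
t=8: [67, 80, 84, 74, 76, 85]
t=9: [33, 37, 56, 23, 44, 50]
t=10: [78, 63, 54, 75, 63, 42]
t=11: [22, 20, 33, 24, 28, 25]
t=12: [66, 77, 72, 74, 71, 85]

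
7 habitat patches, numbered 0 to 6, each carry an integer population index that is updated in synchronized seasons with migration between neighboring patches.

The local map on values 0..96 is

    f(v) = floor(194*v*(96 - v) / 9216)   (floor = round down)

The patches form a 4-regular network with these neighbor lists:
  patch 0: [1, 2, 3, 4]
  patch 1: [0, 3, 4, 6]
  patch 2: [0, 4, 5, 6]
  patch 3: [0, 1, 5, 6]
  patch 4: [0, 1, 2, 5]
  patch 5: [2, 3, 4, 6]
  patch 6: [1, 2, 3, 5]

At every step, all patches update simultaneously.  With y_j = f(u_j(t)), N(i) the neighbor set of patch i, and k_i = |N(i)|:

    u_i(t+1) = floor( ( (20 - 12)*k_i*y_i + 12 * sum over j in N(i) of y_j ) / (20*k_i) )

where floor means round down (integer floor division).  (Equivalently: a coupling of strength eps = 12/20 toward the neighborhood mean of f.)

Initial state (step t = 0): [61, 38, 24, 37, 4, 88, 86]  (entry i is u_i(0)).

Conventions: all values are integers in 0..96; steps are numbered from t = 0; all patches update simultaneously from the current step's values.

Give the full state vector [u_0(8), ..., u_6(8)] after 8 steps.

Simulating step by step:
t=0: [61, 38, 24, 37, 4, 88, 86]
t=1: [37, 35, 26, 36, 23, 21, 28]
t=2: [42, 42, 38, 42, 38, 36, 40]
t=3: [46, 46, 46, 46, 46, 45, 46]
t=4: [48, 48, 48, 48, 48, 48, 48]
t=5: [48, 48, 48, 48, 48, 48, 48]
t=6: [48, 48, 48, 48, 48, 48, 48]
t=7: [48, 48, 48, 48, 48, 48, 48]
t=8: [48, 48, 48, 48, 48, 48, 48]

Answer: [48, 48, 48, 48, 48, 48, 48]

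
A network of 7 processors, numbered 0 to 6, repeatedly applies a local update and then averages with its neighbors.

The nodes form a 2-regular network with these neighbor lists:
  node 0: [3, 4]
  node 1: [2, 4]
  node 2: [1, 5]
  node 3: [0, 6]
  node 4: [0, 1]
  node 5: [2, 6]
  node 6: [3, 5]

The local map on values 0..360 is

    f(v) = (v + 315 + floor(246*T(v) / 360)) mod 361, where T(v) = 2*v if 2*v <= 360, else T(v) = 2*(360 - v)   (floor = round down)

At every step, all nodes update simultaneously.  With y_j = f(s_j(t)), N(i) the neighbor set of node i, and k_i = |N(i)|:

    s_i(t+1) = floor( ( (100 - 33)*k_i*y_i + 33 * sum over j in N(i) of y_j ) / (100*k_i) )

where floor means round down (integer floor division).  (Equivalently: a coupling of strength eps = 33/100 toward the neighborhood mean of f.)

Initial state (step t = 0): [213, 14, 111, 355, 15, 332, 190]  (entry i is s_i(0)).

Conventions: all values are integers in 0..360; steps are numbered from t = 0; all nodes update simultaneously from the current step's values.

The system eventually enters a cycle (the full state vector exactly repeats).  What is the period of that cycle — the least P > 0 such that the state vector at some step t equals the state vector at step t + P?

Answer: 1
Key observation: The state at step 10, [326, 326, 326, 326, 326, 326, 326], reappears at step 11 — and no state repeats earlier — so the cycle the system enters has period 1.

Derivation:
t=0: [213, 14, 111, 355, 15, 332, 190]
t=1: [113, 326, 255, 214, 292, 255, 115]
t=2: [204, 332, 347, 77, 316, 331, 210]
t=3: [83, 324, 319, 94, 276, 270, 81]
t=4: [186, 330, 331, 166, 309, 310, 183]
t=5: [122, 325, 325, 237, 278, 278, 123]
t=6: [278, 328, 328, 320, 324, 324, 280]
t=7: [338, 325, 325, 333, 329, 329, 337]
t=8: [322, 325, 325, 322, 324, 324, 322]
t=9: [327, 326, 326, 327, 326, 326, 327]
t=10: [326, 326, 326, 326, 326, 326, 326]
t=11: [326, 326, 326, 326, 326, 326, 326]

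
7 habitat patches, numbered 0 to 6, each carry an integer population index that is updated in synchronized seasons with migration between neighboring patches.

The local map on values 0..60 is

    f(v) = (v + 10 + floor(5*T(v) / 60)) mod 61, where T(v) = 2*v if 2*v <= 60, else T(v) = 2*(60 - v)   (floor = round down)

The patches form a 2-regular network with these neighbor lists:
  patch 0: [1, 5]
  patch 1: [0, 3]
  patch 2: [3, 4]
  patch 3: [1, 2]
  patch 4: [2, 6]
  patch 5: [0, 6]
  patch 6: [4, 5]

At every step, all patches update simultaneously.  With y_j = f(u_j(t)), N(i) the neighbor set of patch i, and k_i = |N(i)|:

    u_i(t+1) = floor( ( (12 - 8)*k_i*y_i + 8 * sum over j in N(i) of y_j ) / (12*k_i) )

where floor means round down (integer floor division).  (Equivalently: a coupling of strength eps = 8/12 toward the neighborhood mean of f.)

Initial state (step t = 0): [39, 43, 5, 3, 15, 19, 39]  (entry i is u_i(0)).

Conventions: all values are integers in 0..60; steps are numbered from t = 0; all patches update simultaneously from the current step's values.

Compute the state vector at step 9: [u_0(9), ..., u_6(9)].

Simulating step by step:
t=0: [39, 43, 5, 3, 15, 19, 39]
t=1: [46, 40, 18, 27, 31, 45, 37]
t=2: [56, 50, 39, 41, 42, 55, 50]
t=3: [3, 19, 53, 35, 35, 3, 19]
t=4: [19, 31, 33, 28, 28, 19, 31]
t=5: [36, 39, 43, 44, 44, 36, 39]
t=6: [50, 52, 55, 54, 54, 50, 52]
t=7: [0, 2, 4, 3, 3, 0, 2]
t=8: [10, 11, 13, 13, 13, 10, 11]
t=9: [21, 22, 25, 24, 24, 21, 22]

Answer: [21, 22, 25, 24, 24, 21, 22]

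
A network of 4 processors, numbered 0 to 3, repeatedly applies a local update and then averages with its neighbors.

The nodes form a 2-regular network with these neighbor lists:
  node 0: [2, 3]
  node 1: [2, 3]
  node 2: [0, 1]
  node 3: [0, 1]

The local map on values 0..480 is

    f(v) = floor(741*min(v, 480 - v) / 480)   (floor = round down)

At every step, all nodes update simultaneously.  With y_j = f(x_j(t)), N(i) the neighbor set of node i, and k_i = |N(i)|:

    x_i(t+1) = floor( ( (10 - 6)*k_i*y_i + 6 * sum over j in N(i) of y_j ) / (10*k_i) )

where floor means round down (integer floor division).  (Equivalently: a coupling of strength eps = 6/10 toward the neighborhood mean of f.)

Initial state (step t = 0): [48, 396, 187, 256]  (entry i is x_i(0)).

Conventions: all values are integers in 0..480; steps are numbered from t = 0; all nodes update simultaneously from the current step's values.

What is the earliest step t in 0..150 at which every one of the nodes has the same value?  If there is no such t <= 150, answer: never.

Answer: never
Key observation: The state at step 8 reappears at step 18 — the system is in a cycle of period 10 from step 8 on.  No step 0..18 is synchronized, and the cycle repeats forever, so no step up to 150 (or ever) has all nodes equal.

Derivation:
t=0: [48, 396, 187, 256]  (not all equal)
t=1: [219, 241, 176, 198]  (not all equal)
t=2: [308, 320, 320, 333]  (not all equal)
t=3: [247, 240, 252, 244]  (not all equal)
t=4: [358, 362, 359, 364]  (not all equal)
t=5: [184, 182, 185, 182]  (not all equal)
t=6: [283, 281, 283, 281]  (not all equal)
t=7: [304, 306, 304, 306]  (not all equal)
t=8: [270, 268, 270, 268]  (not all equal)
t=9: [324, 326, 324, 326]  (not all equal)
t=10: [239, 237, 239, 237]  (not all equal)
t=11: [367, 365, 367, 365]  (not all equal)
t=12: [174, 176, 174, 176]  (not all equal)
t=13: [268, 270, 268, 270]  (not all equal)
t=14: [326, 324, 326, 324]  (not all equal)
t=15: [237, 239, 237, 239]  (not all equal)
t=16: [365, 367, 365, 367]  (not all equal)
t=17: [176, 174, 176, 174]  (not all equal)
t=18: [270, 268, 270, 268]  (not all equal)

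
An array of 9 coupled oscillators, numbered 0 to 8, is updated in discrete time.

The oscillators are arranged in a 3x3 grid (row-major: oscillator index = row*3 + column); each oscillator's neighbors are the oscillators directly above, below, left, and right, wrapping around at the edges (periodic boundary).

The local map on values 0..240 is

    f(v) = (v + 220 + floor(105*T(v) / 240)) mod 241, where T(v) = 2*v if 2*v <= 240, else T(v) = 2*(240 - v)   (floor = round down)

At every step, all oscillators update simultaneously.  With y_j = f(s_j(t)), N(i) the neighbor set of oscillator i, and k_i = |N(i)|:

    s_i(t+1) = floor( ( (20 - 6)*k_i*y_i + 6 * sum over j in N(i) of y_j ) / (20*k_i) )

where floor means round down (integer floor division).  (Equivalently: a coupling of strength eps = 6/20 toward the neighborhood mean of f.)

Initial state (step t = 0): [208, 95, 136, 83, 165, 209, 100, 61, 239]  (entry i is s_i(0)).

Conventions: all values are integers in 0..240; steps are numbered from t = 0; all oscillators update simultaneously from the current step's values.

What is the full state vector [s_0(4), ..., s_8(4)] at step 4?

Simulating step by step:
t=0: [208, 95, 136, 83, 165, 209, 100, 61, 239]
t=1: [200, 164, 204, 154, 191, 208, 165, 121, 203]
t=2: [212, 209, 213, 209, 211, 214, 209, 206, 212]
t=3: [215, 214, 215, 215, 214, 215, 214, 214, 214]
t=4: [215, 215, 215, 215, 215, 215, 215, 215, 215]

Answer: [215, 215, 215, 215, 215, 215, 215, 215, 215]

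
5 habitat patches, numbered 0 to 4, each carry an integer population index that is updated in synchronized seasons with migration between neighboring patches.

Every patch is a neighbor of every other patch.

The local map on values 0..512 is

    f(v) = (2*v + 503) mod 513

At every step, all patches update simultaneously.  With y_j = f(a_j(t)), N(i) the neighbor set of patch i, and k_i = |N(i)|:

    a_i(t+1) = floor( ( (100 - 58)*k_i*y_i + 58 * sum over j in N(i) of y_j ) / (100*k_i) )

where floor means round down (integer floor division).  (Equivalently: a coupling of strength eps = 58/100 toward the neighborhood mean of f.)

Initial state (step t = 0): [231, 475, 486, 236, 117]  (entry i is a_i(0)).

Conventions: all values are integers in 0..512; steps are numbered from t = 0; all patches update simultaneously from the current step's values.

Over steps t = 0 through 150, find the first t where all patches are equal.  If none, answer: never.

Answer: 14
Key observation: Synchronization is absorbing here: once all patches are equal they stay equal, and step 14 is the first all-equal step.

Derivation:
t=0: [231, 475, 486, 236, 117]  (not all equal)
t=1: [416, 409, 415, 419, 353]  (not all equal)
t=2: [289, 285, 288, 290, 254]  (not all equal)
t=3: [118, 115, 117, 118, 239]  (not all equal)
t=4: [259, 258, 259, 259, 326]  (not all equal)
t=5: [452, 452, 452, 452, 348]  (not all equal)
t=6: [350, 350, 350, 350, 293]  (not all equal)
t=7: [160, 160, 160, 160, 129]  (not all equal)
t=8: [301, 301, 301, 301, 283]  (not all equal)
t=9: [73, 73, 73, 73, 63]  (not all equal)
t=10: [133, 133, 133, 133, 127]  (not all equal)
t=11: [254, 254, 254, 254, 250]  (not all equal)
t=12: [496, 496, 496, 496, 494]  (not all equal)
t=13: [468, 468, 468, 468, 467]  (not all equal)
t=14: [412, 412, 412, 412, 412]  (all equal)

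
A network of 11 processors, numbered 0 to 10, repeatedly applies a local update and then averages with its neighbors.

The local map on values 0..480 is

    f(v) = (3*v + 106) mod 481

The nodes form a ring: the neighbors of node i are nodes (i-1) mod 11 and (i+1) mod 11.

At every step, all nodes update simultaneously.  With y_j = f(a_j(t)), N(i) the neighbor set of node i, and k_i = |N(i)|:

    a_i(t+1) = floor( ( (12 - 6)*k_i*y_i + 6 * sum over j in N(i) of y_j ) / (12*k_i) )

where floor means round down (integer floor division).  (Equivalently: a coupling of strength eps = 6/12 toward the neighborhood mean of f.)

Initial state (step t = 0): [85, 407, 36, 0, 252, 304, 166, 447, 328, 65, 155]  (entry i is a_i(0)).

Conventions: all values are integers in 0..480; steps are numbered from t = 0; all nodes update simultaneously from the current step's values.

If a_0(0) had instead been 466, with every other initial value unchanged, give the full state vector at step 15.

Simulating step by step:
t=0: [466, 407, 36, 0, 252, 304, 166, 447, 328, 65, 155]
t=1: [144, 251, 224, 201, 231, 154, 76, 64, 140, 205, 135]
t=2: [130, 277, 300, 267, 237, 206, 263, 243, 157, 138, 89]
t=3: [214, 242, 242, 308, 335, 309, 356, 304, 146, 136, 200]
t=4: [277, 330, 280, 159, 109, 125, 137, 96, 53, 88, 187]
t=5: [308, 297, 291, 275, 242, 117, 116, 272, 323, 297, 299]
t=6: [53, 38, 129, 317, 402, 429, 451, 362, 175, 56, 46]
t=7: [248, 179, 84, 138, 306, 307, 173, 156, 201, 235, 256]
t=8: [323, 262, 229, 124, 57, 84, 111, 139, 219, 320, 371]
t=9: [223, 311, 378, 386, 347, 358, 319, 201, 177, 186, 182]
t=10: [209, 181, 233, 266, 222, 180, 162, 178, 180, 173, 204]
t=11: [227, 228, 309, 365, 292, 183, 136, 148, 158, 172, 217]
t=12: [299, 248, 172, 142, 113, 100, 77, 67, 102, 164, 249]
t=13: [205, 230, 175, 172, 336, 398, 346, 340, 312, 254, 225]
t=14: [273, 255, 189, 146, 195, 252, 216, 147, 177, 288, 306]
t=15: [335, 354, 209, 132, 216, 311, 248, 140, 96, 58, 144]

Answer: [335, 354, 209, 132, 216, 311, 248, 140, 96, 58, 144]
Key observation: This trace re-runs the system from the modified initial state.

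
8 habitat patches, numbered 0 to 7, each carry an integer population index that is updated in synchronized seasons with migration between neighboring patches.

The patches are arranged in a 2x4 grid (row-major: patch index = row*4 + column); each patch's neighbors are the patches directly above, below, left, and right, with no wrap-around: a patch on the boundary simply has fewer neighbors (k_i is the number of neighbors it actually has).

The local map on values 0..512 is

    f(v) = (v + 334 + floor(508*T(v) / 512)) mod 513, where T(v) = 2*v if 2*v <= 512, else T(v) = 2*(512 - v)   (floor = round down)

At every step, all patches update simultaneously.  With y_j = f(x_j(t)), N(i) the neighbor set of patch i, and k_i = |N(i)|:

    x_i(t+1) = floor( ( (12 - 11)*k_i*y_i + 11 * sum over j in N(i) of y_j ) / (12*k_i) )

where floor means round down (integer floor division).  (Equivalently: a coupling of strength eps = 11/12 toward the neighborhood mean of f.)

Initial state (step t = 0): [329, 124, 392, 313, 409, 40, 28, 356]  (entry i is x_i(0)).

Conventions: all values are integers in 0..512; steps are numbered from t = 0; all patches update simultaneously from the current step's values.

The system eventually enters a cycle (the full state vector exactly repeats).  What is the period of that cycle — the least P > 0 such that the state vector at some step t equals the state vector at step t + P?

Answer: 2
Key observation: The state at step 38, [406, 357, 439, 291, 291, 439, 357, 406], reappears at step 40 — and no state repeats earlier — so the cycle the system enters has period 2.

Derivation:
t=0: [329, 124, 392, 313, 409, 40, 28, 356]
t=1: [286, 292, 227, 430, 243, 356, 459, 238]
t=2: [35, 316, 296, 270, 244, 179, 338, 367]
t=3: [58, 253, 178, 237, 366, 198, 305, 297]
t=4: [289, 393, 60, 176, 460, 205, 244, 20]
t=5: [385, 181, 254, 208, 247, 301, 255, 207]
t=6: [224, 198, 271, 267, 226, 147, 168, 270]
t=7: [456, 280, 247, 57, 384, 396, 141, 180]
t=8: [264, 272, 246, 226, 420, 265, 279, 371]
t=9: [224, 56, 186, 276, 93, 166, 180, 288]
t=10: [315, 402, 309, 195, 377, 318, 253, 191]
t=11: [416, 49, 278, 221, 49, 296, 133, 245]
t=12: [475, 195, 363, 80, 250, 362, 55, 322]
t=13: [239, 439, 332, 227, 393, 331, 336, 255]
t=14: [393, 352, 472, 306, 281, 458, 375, 465]
t=15: [283, 409, 330, 346, 387, 338, 386, 255]
t=16: [411, 360, 466, 307, 289, 453, 369, 442]
t=17: [274, 407, 329, 358, 380, 336, 396, 259]
t=18: [416, 207, 417, 71, 295, 453, 212, 432]
t=19: [251, 416, 317, 386, 377, 314, 412, 256]
t=20: [413, 60, 402, 76, 71, 405, 65, 413]
t=21: [50, 399, 55, 403, 400, 50, 401, 63]
t=22: [446, 484, 446, 269, 479, 446, 339, 405]
t=23: [365, 393, 314, 387, 394, 408, 418, 294]
t=24: [451, 320, 407, 60, 455, 440, 183, 406]
t=25: [215, 377, 151, 400, 397, 267, 420, 204]
t=26: [456, 281, 429, 357, 276, 412, 267, 432]
t=27: [77, 380, 215, 418, 379, 84, 388, 284]
t=28: [428, 216, 448, 267, 94, 427, 214, 407]
t=29: [294, 413, 333, 386, 389, 347, 419, 274]
t=30: [408, 353, 443, 296, 280, 440, 358, 408]
t=31: [282, 419, 340, 385, 388, 345, 418, 272]
t=32: [406, 354, 441, 293, 286, 439, 357, 409]
t=33: [279, 420, 341, 386, 388, 343, 419, 274]
t=34: [406, 355, 440, 292, 289, 439, 357, 408]
t=35: [277, 420, 341, 387, 388, 342, 419, 275]
t=36: [406, 356, 439, 291, 290, 439, 357, 407]
t=37: [276, 420, 341, 388, 388, 341, 420, 275]
t=38: [406, 357, 439, 291, 291, 439, 357, 406]
t=39: [275, 420, 341, 388, 388, 341, 420, 275]
t=40: [406, 357, 439, 291, 291, 439, 357, 406]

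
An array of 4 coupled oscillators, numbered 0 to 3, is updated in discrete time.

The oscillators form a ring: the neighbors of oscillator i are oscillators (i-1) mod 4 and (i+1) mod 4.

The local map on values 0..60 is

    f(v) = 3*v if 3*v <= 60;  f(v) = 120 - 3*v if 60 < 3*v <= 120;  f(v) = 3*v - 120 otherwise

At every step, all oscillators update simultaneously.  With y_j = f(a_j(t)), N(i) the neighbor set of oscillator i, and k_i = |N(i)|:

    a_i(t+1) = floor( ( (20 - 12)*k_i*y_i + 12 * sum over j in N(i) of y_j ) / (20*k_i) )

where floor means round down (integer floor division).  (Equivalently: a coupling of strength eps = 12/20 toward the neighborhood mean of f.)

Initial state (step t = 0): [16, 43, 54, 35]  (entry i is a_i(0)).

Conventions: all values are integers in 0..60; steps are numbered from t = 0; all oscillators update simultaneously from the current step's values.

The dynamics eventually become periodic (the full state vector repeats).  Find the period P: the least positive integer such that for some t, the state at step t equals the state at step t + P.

Simulating step by step:
t=0: [16, 43, 54, 35]
t=1: [26, 30, 24, 33]
t=2: [32, 39, 34, 35]
t=3: [15, 13, 12, 18]
t=4: [45, 39, 42, 45]
t=5: [11, 7, 7, 12]
t=6: [30, 24, 25, 30]
t=7: [35, 41, 41, 34]
t=8: [12, 6, 7, 12]
t=9: [30, 24, 24, 31]
t=10: [34, 42, 41, 34]
t=11: [14, 8, 8, 13]
t=12: [35, 29, 28, 35]
t=13: [20, 28, 28, 21]
t=14: [51, 43, 42, 51]
t=15: [25, 15, 15, 24]
t=16: [45, 45, 45, 46]
t=17: [15, 15, 15, 16]
t=18: [45, 45, 45, 46]

Answer: 2
Key observation: The state at step 16, [45, 45, 45, 46], reappears at step 18 — and no state repeats earlier — so the cycle the system enters has period 2.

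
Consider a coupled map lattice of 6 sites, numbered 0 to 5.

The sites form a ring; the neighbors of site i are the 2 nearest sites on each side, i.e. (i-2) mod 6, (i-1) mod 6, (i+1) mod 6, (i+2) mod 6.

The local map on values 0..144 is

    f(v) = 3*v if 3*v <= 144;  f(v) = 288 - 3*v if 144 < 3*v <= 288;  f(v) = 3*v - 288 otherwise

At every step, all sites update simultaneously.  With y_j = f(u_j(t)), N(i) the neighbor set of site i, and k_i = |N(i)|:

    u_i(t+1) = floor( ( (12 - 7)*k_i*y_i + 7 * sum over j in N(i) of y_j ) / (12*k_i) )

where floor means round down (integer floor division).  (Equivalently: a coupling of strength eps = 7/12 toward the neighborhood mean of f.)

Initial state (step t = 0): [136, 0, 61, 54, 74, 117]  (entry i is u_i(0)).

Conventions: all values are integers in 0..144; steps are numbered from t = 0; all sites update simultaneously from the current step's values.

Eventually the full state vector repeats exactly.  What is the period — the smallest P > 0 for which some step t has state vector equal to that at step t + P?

Answer: 8
Key observation: The state at step 38, [45, 45, 45, 45, 45, 45], reappears at step 46 — and no state repeats earlier — so the cycle the system enters has period 8.

Derivation:
t=0: [136, 0, 61, 54, 74, 117]
t=1: [84, 60, 89, 86, 87, 71]
t=2: [48, 68, 38, 46, 34, 60]
t=3: [119, 108, 115, 117, 116, 113]
t=4: [58, 50, 57, 56, 60, 54]
t=5: [118, 127, 118, 121, 114, 122]
t=6: [69, 80, 69, 73, 64, 74]
t=7: [76, 63, 76, 71, 83, 70]
t=8: [65, 81, 64, 71, 56, 72]
t=9: [87, 67, 88, 79, 99, 78]
t=10: [36, 59, 35, 46, 26, 47]
t=11: [108, 118, 107, 120, 104, 122]
t=12: [44, 59, 42, 59, 41, 61]
t=13: [122, 115, 122, 114, 120, 113]
t=14: [70, 61, 70, 60, 68, 59]
t=15: [87, 98, 87, 100, 89, 100]
t=16: [20, 13, 20, 14, 20, 14]
t=17: [54, 46, 54, 46, 54, 46]
t=18: [129, 134, 129, 134, 129, 134]
t=19: [103, 109, 103, 109, 103, 109]
t=20: [26, 33, 26, 33, 26, 33]
t=21: [84, 92, 84, 92, 84, 92]
t=22: [29, 19, 29, 19, 29, 19]
t=23: [78, 65, 78, 65, 78, 65]
t=24: [65, 81, 65, 81, 65, 81]
t=25: [79, 59, 79, 59, 79, 59]
t=26: [68, 93, 68, 93, 68, 93]
t=27: [62, 30, 62, 30, 62, 30]
t=28: [98, 93, 98, 93, 98, 93]
t=29: [6, 8, 6, 8, 6, 8]
t=30: [19, 22, 19, 22, 19, 22]
t=31: [59, 63, 59, 63, 59, 63]
t=32: [107, 102, 107, 102, 107, 102]
t=33: [28, 22, 28, 22, 28, 22]
t=34: [78, 71, 78, 71, 78, 71]
t=35: [60, 68, 60, 68, 60, 68]
t=36: [101, 91, 101, 91, 101, 91]
t=37: [15, 15, 15, 15, 15, 15]
t=38: [45, 45, 45, 45, 45, 45]
t=39: [135, 135, 135, 135, 135, 135]
t=40: [117, 117, 117, 117, 117, 117]
t=41: [63, 63, 63, 63, 63, 63]
t=42: [99, 99, 99, 99, 99, 99]
t=43: [9, 9, 9, 9, 9, 9]
t=44: [27, 27, 27, 27, 27, 27]
t=45: [81, 81, 81, 81, 81, 81]
t=46: [45, 45, 45, 45, 45, 45]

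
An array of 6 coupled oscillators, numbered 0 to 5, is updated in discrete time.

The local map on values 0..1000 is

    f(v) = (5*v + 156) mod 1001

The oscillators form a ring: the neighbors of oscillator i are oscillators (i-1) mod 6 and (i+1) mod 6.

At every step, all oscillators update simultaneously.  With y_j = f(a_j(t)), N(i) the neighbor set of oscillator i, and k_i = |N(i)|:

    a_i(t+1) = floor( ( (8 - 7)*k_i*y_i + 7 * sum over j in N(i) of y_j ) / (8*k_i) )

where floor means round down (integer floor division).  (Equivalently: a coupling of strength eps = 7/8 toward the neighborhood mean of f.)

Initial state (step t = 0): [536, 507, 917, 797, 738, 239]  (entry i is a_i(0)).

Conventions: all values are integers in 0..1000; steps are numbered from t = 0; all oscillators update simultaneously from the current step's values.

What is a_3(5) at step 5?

Simulating step by step:
t=0: [536, 507, 917, 797, 738, 239]
t=1: [558, 773, 453, 708, 318, 777]
t=2: [141, 598, 363, 595, 412, 743]
t=3: [549, 818, 239, 534, 462, 578]
t=4: [237, 576, 510, 459, 437, 601]
t=5: [126, 460, 298, 512, 307, 316]

Answer: a_3(5) = 512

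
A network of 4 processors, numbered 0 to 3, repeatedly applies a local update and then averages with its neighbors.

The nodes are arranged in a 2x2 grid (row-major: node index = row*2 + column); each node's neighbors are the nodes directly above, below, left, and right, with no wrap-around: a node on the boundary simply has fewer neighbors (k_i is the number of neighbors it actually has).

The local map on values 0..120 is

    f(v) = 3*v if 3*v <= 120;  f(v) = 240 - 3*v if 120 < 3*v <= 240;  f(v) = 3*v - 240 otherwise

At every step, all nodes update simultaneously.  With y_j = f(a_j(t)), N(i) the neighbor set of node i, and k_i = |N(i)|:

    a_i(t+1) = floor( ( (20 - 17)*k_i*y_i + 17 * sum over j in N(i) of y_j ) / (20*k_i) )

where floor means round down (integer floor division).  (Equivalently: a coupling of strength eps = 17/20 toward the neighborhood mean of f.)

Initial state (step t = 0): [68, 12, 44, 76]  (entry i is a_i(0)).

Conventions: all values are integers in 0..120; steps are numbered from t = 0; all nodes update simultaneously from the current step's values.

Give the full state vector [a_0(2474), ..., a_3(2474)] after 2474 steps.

Answer: [73, 79, 79, 73]
Key observation: The state at step 13, [65, 90, 90, 65], reappears at step 21: the system is in a cycle of period 8 from step 13 on.  Therefore the state at step 2474 equals the state at step 13 + ((2474 - 13) mod 8) = 18, which is [73, 79, 79, 73].

Derivation:
t=0: [68, 12, 44, 76]
t=1: [66, 25, 36, 63]
t=2: [84, 50, 55, 85]
t=3: [71, 24, 22, 72]
t=4: [62, 32, 31, 62]
t=5: [88, 60, 59, 88]
t=6: [55, 29, 29, 55]
t=7: [85, 76, 76, 85]
t=8: [12, 14, 14, 12]
t=9: [41, 36, 36, 41]
t=10: [109, 115, 115, 109]
t=11: [102, 89, 89, 102]
t=12: [32, 60, 60, 32]
t=13: [65, 90, 90, 65]
t=14: [32, 42, 42, 32]
t=15: [111, 98, 98, 111]
t=16: [59, 87, 87, 59]
t=17: [27, 56, 56, 27]
t=18: [73, 79, 79, 73]
t=19: [5, 18, 18, 5]
t=20: [48, 20, 20, 48]
t=21: [65, 90, 90, 65]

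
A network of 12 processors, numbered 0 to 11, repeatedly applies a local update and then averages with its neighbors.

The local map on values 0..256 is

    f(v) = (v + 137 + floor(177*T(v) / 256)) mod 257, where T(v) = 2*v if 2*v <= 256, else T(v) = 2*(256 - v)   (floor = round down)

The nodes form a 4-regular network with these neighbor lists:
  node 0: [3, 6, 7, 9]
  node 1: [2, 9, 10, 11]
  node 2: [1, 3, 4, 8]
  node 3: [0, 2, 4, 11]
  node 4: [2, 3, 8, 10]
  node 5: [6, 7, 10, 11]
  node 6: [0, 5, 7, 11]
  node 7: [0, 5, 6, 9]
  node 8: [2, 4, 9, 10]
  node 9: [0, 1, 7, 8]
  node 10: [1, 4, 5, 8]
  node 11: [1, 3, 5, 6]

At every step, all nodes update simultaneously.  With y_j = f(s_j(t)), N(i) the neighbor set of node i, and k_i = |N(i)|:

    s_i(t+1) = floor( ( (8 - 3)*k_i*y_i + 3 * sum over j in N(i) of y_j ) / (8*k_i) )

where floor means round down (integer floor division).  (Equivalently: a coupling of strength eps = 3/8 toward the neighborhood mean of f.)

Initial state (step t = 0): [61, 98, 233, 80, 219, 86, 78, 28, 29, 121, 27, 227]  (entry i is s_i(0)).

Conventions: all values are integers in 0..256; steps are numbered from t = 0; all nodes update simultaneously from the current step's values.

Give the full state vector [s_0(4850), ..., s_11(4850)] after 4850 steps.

Answer: [169, 169, 169, 169, 169, 169, 169, 169, 169, 169, 169, 169]
Key observation: The state at step 8, [169, 169, 169, 169, 169, 169, 169, 169, 169, 169, 169, 169], reappears at step 9: the system is in a cycle of period 1 from step 8 on.  Therefore the state at step 4850 equals the state at step 8 + ((4850 - 8) mod 1) = 8, which is [169, 169, 169, 169, 169, 169, 169, 169, 169, 169, 169, 169].

Derivation:
t=0: [61, 98, 233, 80, 219, 86, 78, 28, 29, 121, 27, 227]
t=1: [63, 132, 140, 87, 151, 110, 83, 158, 190, 156, 177, 123]
t=2: [66, 179, 169, 106, 165, 143, 96, 147, 165, 160, 165, 153]
t=3: [78, 167, 165, 134, 166, 170, 120, 157, 170, 158, 170, 164]
t=4: [105, 170, 170, 167, 170, 168, 157, 161, 168, 162, 168, 171]
t=5: [145, 168, 168, 165, 168, 169, 168, 167, 169, 166, 168, 168]
t=6: [174, 169, 169, 170, 169, 169, 169, 170, 169, 170, 169, 169]
t=7: [167, 168, 168, 168, 168, 168, 168, 168, 168, 168, 169, 168]
t=8: [169, 169, 169, 169, 169, 169, 169, 169, 169, 169, 169, 169]
t=9: [169, 169, 169, 169, 169, 169, 169, 169, 169, 169, 169, 169]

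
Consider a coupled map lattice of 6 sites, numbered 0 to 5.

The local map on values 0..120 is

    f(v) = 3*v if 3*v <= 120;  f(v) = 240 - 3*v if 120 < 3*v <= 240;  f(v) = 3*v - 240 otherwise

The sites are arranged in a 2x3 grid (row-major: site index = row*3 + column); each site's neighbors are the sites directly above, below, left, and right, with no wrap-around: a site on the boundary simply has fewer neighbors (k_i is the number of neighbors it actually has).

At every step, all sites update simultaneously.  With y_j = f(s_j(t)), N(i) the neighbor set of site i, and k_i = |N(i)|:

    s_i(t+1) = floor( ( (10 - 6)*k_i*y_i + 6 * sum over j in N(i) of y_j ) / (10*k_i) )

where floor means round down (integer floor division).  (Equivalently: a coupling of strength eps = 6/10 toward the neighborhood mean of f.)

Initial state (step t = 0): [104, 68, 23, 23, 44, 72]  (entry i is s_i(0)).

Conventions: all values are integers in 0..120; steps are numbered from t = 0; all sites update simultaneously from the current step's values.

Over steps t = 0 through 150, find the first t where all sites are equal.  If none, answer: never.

Simulating step by step:
t=0: [104, 68, 23, 23, 44, 72]  (not all equal)
t=1: [60, 64, 45, 81, 69, 62]  (not all equal)
t=2: [39, 58, 72, 29, 34, 63]  (not all equal)
t=3: [92, 75, 44, 100, 81, 58]  (not all equal)
t=4: [36, 35, 67, 35, 29, 59]  (not all equal)
t=5: [106, 88, 66, 100, 89, 63]  (not all equal)
t=6: [56, 39, 39, 55, 37, 41]  (not all equal)
t=7: [86, 106, 117, 84, 106, 115]  (not all equal)
t=8: [34, 72, 99, 33, 70, 98]  (not all equal)
t=9: [77, 47, 46, 79, 47, 47]  (not all equal)
t=10: [34, 81, 100, 33, 79, 99]  (not all equal)
t=11: [71, 34, 42, 71, 33, 41]  (not all equal)
t=12: [49, 88, 111, 48, 88, 110]  (not all equal)
t=13: [73, 51, 71, 73, 51, 71]  (not all equal)
t=14: [40, 61, 45, 40, 61, 45]  (not all equal)
t=15: [101, 79, 90, 101, 79, 90]  (not all equal)
t=16: [45, 20, 21, 45, 20, 21]  (not all equal)
t=17: [91, 69, 62, 91, 69, 62]  (not all equal)
t=18: [33, 37, 47, 33, 37, 47]  (not all equal)
t=19: [102, 106, 102, 102, 106, 102]  (not all equal)
t=20: [69, 73, 69, 69, 73, 69]  (not all equal)
t=21: [29, 25, 29, 29, 25, 29]  (not all equal)
t=22: [83, 79, 83, 83, 79, 83]  (not all equal)
t=23: [7, 5, 7, 7, 5, 7]  (not all equal)
t=24: [19, 17, 19, 19, 17, 19]  (not all equal)
t=25: [55, 53, 55, 55, 53, 55]  (not all equal)
t=26: [76, 78, 76, 76, 78, 76]  (not all equal)
t=27: [10, 8, 10, 10, 8, 10]  (not all equal)
t=28: [28, 26, 28, 28, 26, 28]  (not all equal)
t=29: [82, 80, 82, 82, 80, 82]  (not all equal)
t=30: [4, 2, 4, 4, 2, 4]  (not all equal)
t=31: [10, 8, 10, 10, 8, 10]  (not all equal)

Answer: never
Key observation: The state at step 27 reappears at step 31 — the system is in a cycle of period 4 from step 27 on.  No step 0..31 is synchronized, and the cycle repeats forever, so no step up to 150 (or ever) has all sites equal.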